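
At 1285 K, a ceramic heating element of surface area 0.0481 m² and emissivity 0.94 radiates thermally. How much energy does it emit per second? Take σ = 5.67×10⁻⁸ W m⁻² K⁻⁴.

P ≈ 6990 W

P = εσAT⁴ = 0.94 × 5.67×10⁻⁸ × 0.0481 × (1285)⁴ = 0.94 × 5.67×10⁻⁸ × 0.0481 × 2.73×10^12.
P = 6990 W.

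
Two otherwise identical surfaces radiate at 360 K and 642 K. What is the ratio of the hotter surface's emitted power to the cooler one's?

ratio ≈ 10.1

P ∝ T⁴, so the ratio is (642/360)⁴ = (1.783)⁴ = 10.1.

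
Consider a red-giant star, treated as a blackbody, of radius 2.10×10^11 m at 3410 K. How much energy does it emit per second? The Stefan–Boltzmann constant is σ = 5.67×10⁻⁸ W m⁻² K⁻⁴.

A = 4πr² = 4π × (2.10×10^11)² = 5.54×10^23 m².
P = σAT⁴ = 5.67×10⁻⁸ × 5.54×10^23 × (3410)⁴ = 5.67×10⁻⁸ × 5.54×10^23 × 1.35×10^14.
P = 4.25×10^30 W.

P ≈ 4.25×10^30 W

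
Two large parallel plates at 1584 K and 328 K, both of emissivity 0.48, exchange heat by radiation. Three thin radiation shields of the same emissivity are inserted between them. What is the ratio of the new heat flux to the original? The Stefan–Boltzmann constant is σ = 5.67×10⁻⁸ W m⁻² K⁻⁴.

ratio ≈ 0.250

With N identical shields there are N+1 = 4 gaps in series, each with the same radiative resistance, so the flux falls to 1/(N+1) of its unshielded value.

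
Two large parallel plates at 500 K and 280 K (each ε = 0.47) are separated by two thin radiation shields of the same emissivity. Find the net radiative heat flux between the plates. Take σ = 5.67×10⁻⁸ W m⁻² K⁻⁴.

q ≈ 327 W/m²

Each of the 3 gaps contributes resistance (2/ε − 1) = 2/0.47 − 1 = 3.255; total = 9.766.
q = σ(T₁⁴ − T₂⁴) / 9.766 = 5.67×10⁻⁸ × 5.64×10^10 / 9.766 = 327 W/m².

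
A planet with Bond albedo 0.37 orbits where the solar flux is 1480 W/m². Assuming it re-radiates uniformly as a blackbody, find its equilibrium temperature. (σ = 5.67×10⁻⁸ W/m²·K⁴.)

Power absorbed = (1−a)S·πR²; power emitted = 4πR²σT⁴. Equating and cancelling πR²:
T = ((1−a)S / 4σ)^(1/4) = (932 / (4 × 5.67×10⁻⁸))^(1/4) = (4.11×10^9)^(1/4).
T = 253 K.

T ≈ 253 K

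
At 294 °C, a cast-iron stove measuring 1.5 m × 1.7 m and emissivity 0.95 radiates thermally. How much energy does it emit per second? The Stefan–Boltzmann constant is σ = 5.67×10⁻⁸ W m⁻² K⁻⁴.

A = 1.5 × 1.7 = 2.55 m².
294 °C = 567 K.
P = εσAT⁴ = 0.95 × 5.67×10⁻⁸ × 2.55 × (567)⁴ = 0.95 × 5.67×10⁻⁸ × 2.55 × 1.03×10^11.
P = 14200 W.

P ≈ 14200 W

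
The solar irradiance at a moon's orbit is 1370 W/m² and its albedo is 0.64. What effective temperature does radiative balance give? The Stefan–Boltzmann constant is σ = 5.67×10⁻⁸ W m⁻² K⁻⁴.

Power absorbed = (1−a)S·πR²; power emitted = 4πR²σT⁴. Equating and cancelling πR²:
T = ((1−a)S / 4σ)^(1/4) = (493 / (4 × 5.67×10⁻⁸))^(1/4) = (2.17×10^9)^(1/4).
T = 216 K.

T ≈ 216 K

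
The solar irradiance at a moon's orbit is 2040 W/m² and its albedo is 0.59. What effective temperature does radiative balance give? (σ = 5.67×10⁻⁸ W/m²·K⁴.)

Power absorbed = (1−a)S·πR²; power emitted = 4πR²σT⁴. Equating and cancelling πR²:
T = ((1−a)S / 4σ)^(1/4) = (836 / (4 × 5.67×10⁻⁸))^(1/4) = (3.69×10^9)^(1/4).
T = 246 K.

T ≈ 246 K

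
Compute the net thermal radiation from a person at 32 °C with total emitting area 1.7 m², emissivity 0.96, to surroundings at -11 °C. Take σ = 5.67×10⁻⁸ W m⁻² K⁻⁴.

Q ≈ 365 W

Convert: 32 °C = 305 K; -11 °C = 262 K.
Q = εσA(T⁴ − T_s⁴). T⁴ − T_s⁴ = (305)⁴ − (262)⁴ = 8.65×10^9 − 4.71×10^9 = 3.94×10^9 K⁴.
Q = 0.96 × 5.67×10⁻⁸ × 1.70 × 3.94×10^9 = 365 W.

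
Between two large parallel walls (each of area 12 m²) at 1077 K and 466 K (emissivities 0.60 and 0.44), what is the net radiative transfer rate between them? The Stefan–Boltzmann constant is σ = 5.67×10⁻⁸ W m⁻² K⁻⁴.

Q ≈ 3.01×10^5 W

For two large parallel gray plates, q = σ(T₁⁴ − T₂⁴) / (1/ε₁ + 1/ε₂ − 1).
1/ε₁ + 1/ε₂ − 1 = 1/0.60 + 1/0.44 − 1 = 2.939.
T₁⁴ − T₂⁴ = 1.35×10^12 − 4.72×10^10 = 1.30×10^12 K⁴.
q = 5.67×10⁻⁸ × 1.30×10^12 / 2.939 = 25000 W/m².
Q = q·A = 25000 × 12 = 3.01×10^5 W.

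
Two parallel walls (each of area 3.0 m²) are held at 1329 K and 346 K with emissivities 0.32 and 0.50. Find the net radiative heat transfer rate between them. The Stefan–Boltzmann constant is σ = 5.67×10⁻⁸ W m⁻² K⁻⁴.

Q ≈ 1.28×10^5 W

For two large parallel gray plates, q = σ(T₁⁴ − T₂⁴) / (1/ε₁ + 1/ε₂ − 1).
1/ε₁ + 1/ε₂ − 1 = 1/0.32 + 1/0.50 − 1 = 4.125.
T₁⁴ − T₂⁴ = 3.12×10^12 − 1.43×10^10 = 3.11×10^12 K⁴.
q = 5.67×10⁻⁸ × 3.11×10^12 / 4.125 = 42700 W/m².
Q = q·A = 42700 × 3.0 = 1.28×10^5 W.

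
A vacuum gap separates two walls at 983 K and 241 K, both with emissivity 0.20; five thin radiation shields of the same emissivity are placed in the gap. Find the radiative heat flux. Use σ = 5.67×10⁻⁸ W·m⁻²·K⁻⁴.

Each of the 6 gaps contributes resistance (2/ε − 1) = 2/0.20 − 1 = 9.000; total = 54.00.
q = σ(T₁⁴ − T₂⁴) / 54.00 = 5.67×10⁻⁸ × 9.30×10^11 / 54.00 = 977 W/m².

q ≈ 977 W/m²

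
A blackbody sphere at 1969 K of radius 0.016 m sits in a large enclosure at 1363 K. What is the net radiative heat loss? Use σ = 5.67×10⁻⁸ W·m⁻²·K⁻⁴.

A = 4πr² = 4π × (0.016)² = 3.22×10^-3 m².
Q = σA(T⁴ − T_s⁴). T⁴ − T_s⁴ = (1969)⁴ − (1363)⁴ = 1.50×10^13 − 3.45×10^12 = 1.16×10^13 K⁴.
Q = 5.67×10⁻⁸ × 3.22×10^-3 × 1.16×10^13 = 2110 W.

Q ≈ 2110 W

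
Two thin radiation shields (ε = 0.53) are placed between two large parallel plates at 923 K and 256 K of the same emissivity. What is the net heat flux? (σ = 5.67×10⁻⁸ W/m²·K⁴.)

q ≈ 4920 W/m²

Each of the 3 gaps contributes resistance (2/ε − 1) = 2/0.53 − 1 = 2.774; total = 8.321.
q = σ(T₁⁴ − T₂⁴) / 8.321 = 5.67×10⁻⁸ × 7.21×10^11 / 8.321 = 4920 W/m².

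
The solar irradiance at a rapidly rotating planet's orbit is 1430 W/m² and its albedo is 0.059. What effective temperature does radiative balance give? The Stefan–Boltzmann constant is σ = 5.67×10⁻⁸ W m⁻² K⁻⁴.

T ≈ 278 K

Power absorbed = (1−a)S·πR²; power emitted = 4πR²σT⁴. Equating and cancelling πR²:
T = ((1−a)S / 4σ)^(1/4) = (1350 / (4 × 5.67×10⁻⁸))^(1/4) = (5.93×10^9)^(1/4).
T = 278 K.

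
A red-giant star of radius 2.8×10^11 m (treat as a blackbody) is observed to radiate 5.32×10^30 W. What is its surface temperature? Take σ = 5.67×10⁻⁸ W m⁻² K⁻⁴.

T ≈ 3120 K

A = 4πr² = 4π × (2.8×10^11)² = 9.85×10^23 m².
From P = σAT⁴, T = (P / σA)^(1/4) = (5.32×10^30 / (5.67×10⁻⁸ × 9.85×10^23))^(1/4).
T = (9.52×10^13)^(1/4) = 3120 K.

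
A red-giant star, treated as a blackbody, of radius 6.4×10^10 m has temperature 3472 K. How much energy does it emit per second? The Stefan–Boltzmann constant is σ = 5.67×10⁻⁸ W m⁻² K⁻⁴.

A = 4πr² = 4π × (6.4×10^10)² = 5.15×10^22 m².
P = σAT⁴ = 5.67×10⁻⁸ × 5.15×10^22 × (3472)⁴ = 5.67×10⁻⁸ × 5.15×10^22 × 1.45×10^14.
P = 4.24×10^29 W.

P ≈ 4.24×10^29 W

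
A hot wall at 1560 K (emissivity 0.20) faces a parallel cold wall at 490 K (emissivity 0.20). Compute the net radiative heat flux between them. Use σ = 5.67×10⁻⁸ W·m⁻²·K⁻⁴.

q ≈ 36900 W/m²

For two large parallel gray plates, q = σ(T₁⁴ − T₂⁴) / (1/ε₁ + 1/ε₂ − 1).
1/ε₁ + 1/ε₂ − 1 = 1/0.20 + 1/0.20 − 1 = 9.000.
T₁⁴ − T₂⁴ = 5.92×10^12 − 5.76×10^10 = 5.86×10^12 K⁴.
q = 5.67×10⁻⁸ × 5.86×10^12 / 9.000 = 36900 W/m².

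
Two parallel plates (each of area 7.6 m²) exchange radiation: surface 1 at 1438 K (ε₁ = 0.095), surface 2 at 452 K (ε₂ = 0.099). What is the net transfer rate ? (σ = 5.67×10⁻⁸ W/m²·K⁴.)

Q ≈ 93000 W

For two large parallel gray plates, q = σ(T₁⁴ − T₂⁴) / (1/ε₁ + 1/ε₂ − 1).
1/ε₁ + 1/ε₂ − 1 = 1/0.095 + 1/0.099 − 1 = 19.63.
T₁⁴ − T₂⁴ = 4.28×10^12 − 4.17×10^10 = 4.23×10^12 K⁴.
q = 5.67×10⁻⁸ × 4.23×10^12 / 19.63 = 12200 W/m².
Q = q·A = 12200 × 7.6 = 93000 W.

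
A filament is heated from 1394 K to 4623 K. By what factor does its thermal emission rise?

P ∝ T⁴, so the ratio is (4623/1394)⁴ = (3.316)⁴ = 121.

ratio ≈ 121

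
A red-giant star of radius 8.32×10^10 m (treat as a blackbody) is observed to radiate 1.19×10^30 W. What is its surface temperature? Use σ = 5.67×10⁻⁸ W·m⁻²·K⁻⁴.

A = 4πr² = 4π × (8.32×10^10)² = 8.70×10^22 m².
From P = σAT⁴, T = (P / σA)^(1/4) = (1.19×10^30 / (5.67×10⁻⁸ × 8.70×10^22))^(1/4).
T = (2.41×10^14)^(1/4) = 3940 K.

T ≈ 3940 K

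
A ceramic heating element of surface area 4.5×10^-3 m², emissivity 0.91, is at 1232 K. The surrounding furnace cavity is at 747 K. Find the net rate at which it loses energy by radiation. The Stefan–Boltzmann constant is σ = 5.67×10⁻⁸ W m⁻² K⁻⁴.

Q = εσA(T⁴ − T_s⁴). T⁴ − T_s⁴ = (1232)⁴ − (747)⁴ = 2.30×10^12 − 3.11×10^11 = 1.99×10^12 K⁴.
Q = 0.91 × 5.67×10⁻⁸ × 4.50×10^-3 × 1.99×10^12 = 463 W.

Q ≈ 463 W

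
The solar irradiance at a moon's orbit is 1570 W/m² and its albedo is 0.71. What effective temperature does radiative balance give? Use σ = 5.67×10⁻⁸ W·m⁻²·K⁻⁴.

T ≈ 212 K

Power absorbed = (1−a)S·πR²; power emitted = 4πR²σT⁴. Equating and cancelling πR²:
T = ((1−a)S / 4σ)^(1/4) = (455 / (4 × 5.67×10⁻⁸))^(1/4) = (2.01×10^9)^(1/4).
T = 212 K.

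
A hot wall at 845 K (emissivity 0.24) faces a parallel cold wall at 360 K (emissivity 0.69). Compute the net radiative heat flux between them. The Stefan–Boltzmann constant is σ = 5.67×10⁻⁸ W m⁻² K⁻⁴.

q ≈ 6060 W/m²

For two large parallel gray plates, q = σ(T₁⁴ − T₂⁴) / (1/ε₁ + 1/ε₂ − 1).
1/ε₁ + 1/ε₂ − 1 = 1/0.24 + 1/0.69 − 1 = 4.616.
T₁⁴ − T₂⁴ = 5.10×10^11 − 1.68×10^10 = 4.93×10^11 K⁴.
q = 5.67×10⁻⁸ × 4.93×10^11 / 4.616 = 6060 W/m².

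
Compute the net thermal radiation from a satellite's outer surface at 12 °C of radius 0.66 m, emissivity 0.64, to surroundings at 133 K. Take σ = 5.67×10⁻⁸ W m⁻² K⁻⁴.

A = 4πr² = 4π × (0.66)² = 5.47 m².
Convert: 12 °C = 285 K.
Q = εσA(T⁴ − T_s⁴). T⁴ − T_s⁴ = (285)⁴ − (133)⁴ = 6.60×10^9 − 3.13×10^8 = 6.28×10^9 K⁴.
Q = 0.64 × 5.67×10⁻⁸ × 5.47 × 6.28×10^9 = 1250 W.

Q ≈ 1250 W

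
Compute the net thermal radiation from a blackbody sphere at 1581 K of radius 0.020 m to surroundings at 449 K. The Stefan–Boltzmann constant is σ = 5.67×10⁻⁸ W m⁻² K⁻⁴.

A = 4πr² = 4π × (0.020)² = 5.03×10^-3 m².
Q = σA(T⁴ − T_s⁴). T⁴ − T_s⁴ = (1581)⁴ − (449)⁴ = 6.25×10^12 − 4.06×10^10 = 6.21×10^12 K⁴.
Q = 5.67×10⁻⁸ × 5.03×10^-3 × 6.21×10^12 = 1770 W.

Q ≈ 1770 W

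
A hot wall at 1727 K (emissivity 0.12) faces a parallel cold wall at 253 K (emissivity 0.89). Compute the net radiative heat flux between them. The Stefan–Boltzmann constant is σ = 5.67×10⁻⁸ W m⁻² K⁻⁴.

q ≈ 59600 W/m²

For two large parallel gray plates, q = σ(T₁⁴ − T₂⁴) / (1/ε₁ + 1/ε₂ − 1).
1/ε₁ + 1/ε₂ − 1 = 1/0.12 + 1/0.89 − 1 = 8.457.
T₁⁴ − T₂⁴ = 8.90×10^12 − 4.10×10^9 = 8.89×10^12 K⁴.
q = 5.67×10⁻⁸ × 8.89×10^12 / 8.457 = 59600 W/m².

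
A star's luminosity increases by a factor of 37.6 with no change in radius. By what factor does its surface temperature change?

P ∝ T⁴ ⇒ T ∝ P^(1/4), so T scales by (37.6)^(1/4) = 2.48.

factor ≈ 2.48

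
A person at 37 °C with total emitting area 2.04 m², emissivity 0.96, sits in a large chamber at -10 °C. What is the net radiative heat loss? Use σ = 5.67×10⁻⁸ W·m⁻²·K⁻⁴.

Convert: 37 °C = 310 K; -10 °C = 263 K.
Q = εσA(T⁴ − T_s⁴). T⁴ − T_s⁴ = (310)⁴ − (263)⁴ = 9.24×10^9 − 4.78×10^9 = 4.45×10^9 K⁴.
Q = 0.96 × 5.67×10⁻⁸ × 2.04 × 4.45×10^9 = 494 W.

Q ≈ 494 W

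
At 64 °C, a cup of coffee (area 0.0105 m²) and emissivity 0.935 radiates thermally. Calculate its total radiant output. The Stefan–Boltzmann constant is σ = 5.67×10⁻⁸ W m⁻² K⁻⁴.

64 °C = 337 K.
P = εσAT⁴ = 0.935 × 5.67×10⁻⁸ × 0.0105 × (337)⁴ = 0.935 × 5.67×10⁻⁸ × 0.0105 × 1.29×10^10.
P = 7.18 W.

P ≈ 7.18 W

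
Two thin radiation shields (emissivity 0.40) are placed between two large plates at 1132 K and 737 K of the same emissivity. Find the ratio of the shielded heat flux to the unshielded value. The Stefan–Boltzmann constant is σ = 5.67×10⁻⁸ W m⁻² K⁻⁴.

With N identical shields there are N+1 = 3 gaps in series, each with the same radiative resistance, so the flux falls to 1/(N+1) of its unshielded value.

ratio ≈ 0.333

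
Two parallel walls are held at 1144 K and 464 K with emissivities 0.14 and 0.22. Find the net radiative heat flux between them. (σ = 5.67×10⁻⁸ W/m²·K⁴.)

For two large parallel gray plates, q = σ(T₁⁴ − T₂⁴) / (1/ε₁ + 1/ε₂ − 1).
1/ε₁ + 1/ε₂ − 1 = 1/0.14 + 1/0.22 − 1 = 10.69.
T₁⁴ − T₂⁴ = 1.71×10^12 − 4.64×10^10 = 1.67×10^12 K⁴.
q = 5.67×10⁻⁸ × 1.67×10^12 / 10.69 = 8840 W/m².

q ≈ 8840 W/m²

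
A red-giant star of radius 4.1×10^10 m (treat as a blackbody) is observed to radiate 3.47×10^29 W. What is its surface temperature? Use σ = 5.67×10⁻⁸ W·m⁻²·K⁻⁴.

A = 4πr² = 4π × (4.1×10^10)² = 2.11×10^22 m².
From P = σAT⁴, T = (P / σA)^(1/4) = (3.47×10^29 / (5.67×10⁻⁸ × 2.11×10^22))^(1/4).
T = (2.90×10^14)^(1/4) = 4130 K.

T ≈ 4130 K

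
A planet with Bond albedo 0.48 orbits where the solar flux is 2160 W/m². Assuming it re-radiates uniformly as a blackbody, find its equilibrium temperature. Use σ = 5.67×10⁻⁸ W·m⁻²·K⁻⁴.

Power absorbed = (1−a)S·πR²; power emitted = 4πR²σT⁴. Equating and cancelling πR²:
T = ((1−a)S / 4σ)^(1/4) = (1120 / (4 × 5.67×10⁻⁸))^(1/4) = (4.95×10^9)^(1/4).
T = 265 K.

T ≈ 265 K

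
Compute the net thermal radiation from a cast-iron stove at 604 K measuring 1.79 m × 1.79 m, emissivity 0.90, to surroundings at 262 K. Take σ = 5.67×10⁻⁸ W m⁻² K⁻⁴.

Q ≈ 21000 W

A = 1.79 × 1.79 = 3.20 m².
Q = εσA(T⁴ − T_s⁴). T⁴ − T_s⁴ = (604)⁴ − (262)⁴ = 1.33×10^11 − 4.71×10^9 = 1.28×10^11 K⁴.
Q = 0.90 × 5.67×10⁻⁸ × 3.20 × 1.28×10^11 = 21000 W.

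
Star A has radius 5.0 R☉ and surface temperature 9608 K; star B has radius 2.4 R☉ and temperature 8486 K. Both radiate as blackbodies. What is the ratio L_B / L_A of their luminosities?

L_B/L_A ≈ 0.140

L = 4πR²σT⁴ ∝ R²T⁴, so L_B/L_A = (2.4/5.0)² × (8486/9608)⁴ = 0.230 × 0.609 = 0.140.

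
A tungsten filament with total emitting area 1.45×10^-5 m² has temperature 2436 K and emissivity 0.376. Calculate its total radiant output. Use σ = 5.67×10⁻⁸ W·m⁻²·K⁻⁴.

P ≈ 10.9 W

Stefan–Boltzmann: P = εσAT⁴ = 0.376 × 5.67×10⁻⁸ × 1.45×10^-5 × (2436)⁴ = 0.376 × 5.67×10⁻⁸ × 1.45×10^-5 × 3.52×10^13.
P = 10.9 W.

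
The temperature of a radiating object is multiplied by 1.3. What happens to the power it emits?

factor ≈ 2.86

P ∝ T⁴, so the power scales as (1.3)⁴ = 2.86.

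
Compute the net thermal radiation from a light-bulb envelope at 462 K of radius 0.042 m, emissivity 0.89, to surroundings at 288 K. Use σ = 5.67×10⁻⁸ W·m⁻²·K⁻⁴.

A = 4πr² = 4π × (0.042)² = 0.0222 m².
Q = εσA(T⁴ − T_s⁴). T⁴ − T_s⁴ = (462)⁴ − (288)⁴ = 4.56×10^10 − 6.88×10^9 = 3.87×10^10 K⁴.
Q = 0.89 × 5.67×10⁻⁸ × 0.0222 × 3.87×10^10 = 43.3 W.

Q ≈ 43.3 W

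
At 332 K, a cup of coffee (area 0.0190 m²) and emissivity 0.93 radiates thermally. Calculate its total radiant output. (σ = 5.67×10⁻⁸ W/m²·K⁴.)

P ≈ 12.2 W

P = εσAT⁴ = 0.93 × 5.67×10⁻⁸ × 0.0190 × (332)⁴ = 0.93 × 5.67×10⁻⁸ × 0.0190 × 1.21×10^10.
P = 12.2 W.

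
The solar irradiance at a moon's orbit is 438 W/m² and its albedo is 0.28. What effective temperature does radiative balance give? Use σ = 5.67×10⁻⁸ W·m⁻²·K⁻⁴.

Power absorbed = (1−a)S·πR²; power emitted = 4πR²σT⁴. Equating and cancelling πR²:
T = ((1−a)S / 4σ)^(1/4) = (315 / (4 × 5.67×10⁻⁸))^(1/4) = (1.39×10^9)^(1/4).
T = 193 K.

T ≈ 193 K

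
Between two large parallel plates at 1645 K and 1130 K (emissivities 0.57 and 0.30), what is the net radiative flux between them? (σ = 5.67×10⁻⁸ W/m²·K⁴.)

For two large parallel gray plates, q = σ(T₁⁴ − T₂⁴) / (1/ε₁ + 1/ε₂ − 1).
1/ε₁ + 1/ε₂ − 1 = 1/0.57 + 1/0.30 − 1 = 4.088.
T₁⁴ − T₂⁴ = 7.32×10^12 − 1.63×10^12 = 5.69×10^12 K⁴.
q = 5.67×10⁻⁸ × 5.69×10^12 / 4.088 = 79000 W/m².

q ≈ 79000 W/m²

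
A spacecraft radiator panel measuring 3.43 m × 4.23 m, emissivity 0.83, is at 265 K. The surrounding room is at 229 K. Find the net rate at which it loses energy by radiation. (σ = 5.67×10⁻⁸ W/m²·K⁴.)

Q ≈ 1490 W

A = 3.43 × 4.23 = 14.5 m².
Q = εσA(T⁴ − T_s⁴). T⁴ − T_s⁴ = (265)⁴ − (229)⁴ = 4.93×10^9 − 2.75×10^9 = 2.18×10^9 K⁴.
Q = 0.83 × 5.67×10⁻⁸ × 14.5 × 2.18×10^9 = 1490 W.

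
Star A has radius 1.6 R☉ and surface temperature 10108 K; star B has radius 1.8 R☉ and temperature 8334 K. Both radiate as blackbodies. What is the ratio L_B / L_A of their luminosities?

L_B/L_A ≈ 0.585

L = 4πR²σT⁴ ∝ R²T⁴, so L_B/L_A = (1.8/1.6)² × (8334/10108)⁴ = 1.27 × 0.462 = 0.585.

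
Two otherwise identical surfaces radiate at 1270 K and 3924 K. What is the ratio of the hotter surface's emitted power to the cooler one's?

ratio ≈ 91.1

P ∝ T⁴, so the ratio is (3924/1270)⁴ = (3.090)⁴ = 91.1.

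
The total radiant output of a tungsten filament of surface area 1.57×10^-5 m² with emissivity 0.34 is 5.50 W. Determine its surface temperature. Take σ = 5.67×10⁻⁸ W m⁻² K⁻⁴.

From P = εσAT⁴, T = (P / εσA)^(1/4) = (5.50 / (0.34 × 5.67×10⁻⁸ × 1.57×10^-5))^(1/4).
T = (1.82×10^13)^(1/4) = 2060 K.

T ≈ 2060 K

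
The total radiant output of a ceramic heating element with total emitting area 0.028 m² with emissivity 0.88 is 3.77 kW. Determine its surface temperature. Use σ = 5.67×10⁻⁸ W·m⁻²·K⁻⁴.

From P = εσAT⁴, T = (P / εσA)^(1/4) = (3770 / (0.88 × 5.67×10⁻⁸ × 0.0280))^(1/4).
T = (2.70×10^12)^(1/4) = 1280 K.

T ≈ 1280 K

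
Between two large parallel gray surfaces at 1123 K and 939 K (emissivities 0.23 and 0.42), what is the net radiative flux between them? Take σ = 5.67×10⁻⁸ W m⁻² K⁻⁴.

q ≈ 8050 W/m²

For two large parallel gray plates, q = σ(T₁⁴ − T₂⁴) / (1/ε₁ + 1/ε₂ − 1).
1/ε₁ + 1/ε₂ − 1 = 1/0.23 + 1/0.42 − 1 = 5.729.
T₁⁴ − T₂⁴ = 1.59×10^12 − 7.77×10^11 = 8.13×10^11 K⁴.
q = 5.67×10⁻⁸ × 8.13×10^11 / 5.729 = 8050 W/m².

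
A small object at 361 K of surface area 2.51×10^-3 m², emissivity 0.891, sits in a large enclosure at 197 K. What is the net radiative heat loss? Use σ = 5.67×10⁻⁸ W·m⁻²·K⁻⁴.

Q = εσA(T⁴ − T_s⁴). T⁴ − T_s⁴ = (361)⁴ − (197)⁴ = 1.70×10^10 − 1.51×10^9 = 1.55×10^10 K⁴.
Q = 0.891 × 5.67×10⁻⁸ × 2.51×10^-3 × 1.55×10^10 = 1.96 W.

Q ≈ 1.96 W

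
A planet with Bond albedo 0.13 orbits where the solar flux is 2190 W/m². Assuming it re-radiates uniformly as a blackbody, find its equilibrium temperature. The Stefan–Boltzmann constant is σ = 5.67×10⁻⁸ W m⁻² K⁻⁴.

T ≈ 303 K

Power absorbed = (1−a)S·πR²; power emitted = 4πR²σT⁴. Equating and cancelling πR²:
T = ((1−a)S / 4σ)^(1/4) = (1910 / (4 × 5.67×10⁻⁸))^(1/4) = (8.40×10^9)^(1/4).
T = 303 K.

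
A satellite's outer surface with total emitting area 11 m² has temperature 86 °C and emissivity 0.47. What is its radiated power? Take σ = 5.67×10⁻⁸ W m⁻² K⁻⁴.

86 °C = 359 K.
Stefan–Boltzmann: P = εσAT⁴ = 0.47 × 5.67×10⁻⁸ × 11.0 × (359)⁴ = 0.47 × 5.67×10⁻⁸ × 11.0 × 1.66×10^10.
P = 4870 W.

P ≈ 4870 W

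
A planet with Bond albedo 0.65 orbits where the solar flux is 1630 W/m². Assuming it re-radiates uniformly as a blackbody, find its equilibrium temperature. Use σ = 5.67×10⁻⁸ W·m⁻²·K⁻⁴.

Power absorbed = (1−a)S·πR²; power emitted = 4πR²σT⁴. Equating and cancelling πR²:
T = ((1−a)S / 4σ)^(1/4) = (570 / (4 × 5.67×10⁻⁸))^(1/4) = (2.52×10^9)^(1/4).
T = 224 K.

T ≈ 224 K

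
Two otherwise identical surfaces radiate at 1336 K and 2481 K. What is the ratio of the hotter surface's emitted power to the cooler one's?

P ∝ T⁴, so the ratio is (2481/1336)⁴ = (1.857)⁴ = 11.9.

ratio ≈ 11.9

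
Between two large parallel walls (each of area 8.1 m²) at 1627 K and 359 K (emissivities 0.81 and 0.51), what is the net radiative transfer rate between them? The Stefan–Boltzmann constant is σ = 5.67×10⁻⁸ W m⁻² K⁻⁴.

For two large parallel gray plates, q = σ(T₁⁴ − T₂⁴) / (1/ε₁ + 1/ε₂ − 1).
1/ε₁ + 1/ε₂ − 1 = 1/0.81 + 1/0.51 − 1 = 2.195.
T₁⁴ − T₂⁴ = 7.01×10^12 − 1.66×10^10 = 6.99×10^12 K⁴.
q = 5.67×10⁻⁸ × 6.99×10^12 / 2.195 = 1.81×10^5 W/m².
Q = q·A = 1.81×10^5 × 8.1 = 1.46×10^6 W.

Q ≈ 1.46×10^6 W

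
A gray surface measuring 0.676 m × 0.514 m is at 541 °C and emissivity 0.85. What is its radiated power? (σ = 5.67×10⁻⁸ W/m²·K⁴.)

A = 0.676 × 0.514 = 0.347 m².
541 °C = 814 K.
P = εσAT⁴ = 0.85 × 5.67×10⁻⁸ × 0.347 × (814)⁴ = 0.85 × 5.67×10⁻⁸ × 0.347 × 4.39×10^11.
P = 7350 W.

P ≈ 7350 W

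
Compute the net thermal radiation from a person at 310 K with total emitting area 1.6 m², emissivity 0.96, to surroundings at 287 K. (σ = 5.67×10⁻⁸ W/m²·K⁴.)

Q ≈ 213 W

Q = εσA(T⁴ − T_s⁴). T⁴ − T_s⁴ = (310)⁴ − (287)⁴ = 9.24×10^9 − 6.78×10^9 = 2.45×10^9 K⁴.
Q = 0.96 × 5.67×10⁻⁸ × 1.60 × 2.45×10^9 = 213 W.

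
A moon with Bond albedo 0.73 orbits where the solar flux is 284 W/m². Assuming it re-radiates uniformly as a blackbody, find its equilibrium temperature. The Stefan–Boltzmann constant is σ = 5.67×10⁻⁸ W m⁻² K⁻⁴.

Power absorbed = (1−a)S·πR²; power emitted = 4πR²σT⁴. Equating and cancelling πR²:
T = ((1−a)S / 4σ)^(1/4) = (76.7 / (4 × 5.67×10⁻⁸))^(1/4) = (3.38×10^8)^(1/4).
T = 136 K.

T ≈ 136 K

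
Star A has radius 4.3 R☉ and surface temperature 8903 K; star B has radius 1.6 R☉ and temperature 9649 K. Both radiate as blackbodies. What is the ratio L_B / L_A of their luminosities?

L = 4πR²σT⁴ ∝ R²T⁴, so L_B/L_A = (1.6/4.3)² × (9649/8903)⁴ = 0.138 × 1.38 = 0.191.

L_B/L_A ≈ 0.191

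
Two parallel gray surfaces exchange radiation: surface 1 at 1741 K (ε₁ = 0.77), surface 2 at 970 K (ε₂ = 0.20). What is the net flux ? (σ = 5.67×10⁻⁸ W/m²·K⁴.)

For two large parallel gray plates, q = σ(T₁⁴ − T₂⁴) / (1/ε₁ + 1/ε₂ − 1).
1/ε₁ + 1/ε₂ − 1 = 1/0.77 + 1/0.20 − 1 = 5.299.
T₁⁴ − T₂⁴ = 9.19×10^12 − 8.85×10^11 = 8.30×10^12 K⁴.
q = 5.67×10⁻⁸ × 8.30×10^12 / 5.299 = 88800 W/m².

q ≈ 88800 W/m²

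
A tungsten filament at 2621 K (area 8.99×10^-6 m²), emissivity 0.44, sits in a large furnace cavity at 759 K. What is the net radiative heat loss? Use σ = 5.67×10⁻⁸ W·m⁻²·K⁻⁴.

Q ≈ 10.5 W

Q = εσA(T⁴ − T_s⁴). T⁴ − T_s⁴ = (2621)⁴ − (759)⁴ = 4.72×10^13 − 3.32×10^11 = 4.69×10^13 K⁴.
Q = 0.44 × 5.67×10⁻⁸ × 8.99×10^-6 × 4.69×10^13 = 10.5 W.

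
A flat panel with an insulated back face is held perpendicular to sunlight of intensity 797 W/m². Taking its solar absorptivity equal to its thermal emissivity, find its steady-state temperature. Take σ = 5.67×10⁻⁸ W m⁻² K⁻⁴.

T ≈ 344 K

Absorbed flux αS = emitted flux εσT⁴ (one radiating face); with α = ε, T = (S/σ)^(1/4).
T = (797 / 5.67×10⁻⁸)^(1/4) = (1.41×10^10)^(1/4).
T = 344 K.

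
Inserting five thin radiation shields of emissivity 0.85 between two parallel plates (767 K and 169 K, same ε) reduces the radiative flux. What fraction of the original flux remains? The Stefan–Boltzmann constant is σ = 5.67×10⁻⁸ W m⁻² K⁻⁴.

ratio ≈ 0.167

With N identical shields there are N+1 = 6 gaps in series, each with the same radiative resistance, so the flux falls to 1/(N+1) of its unshielded value.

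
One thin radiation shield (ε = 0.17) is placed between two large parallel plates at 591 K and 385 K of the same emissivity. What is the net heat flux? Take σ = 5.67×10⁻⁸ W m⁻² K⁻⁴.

Each of the 2 gaps contributes resistance (2/ε − 1) = 2/0.17 − 1 = 10.76; total = 21.53.
q = σ(T₁⁴ − T₂⁴) / 21.53 = 5.67×10⁻⁸ × 1.00×10^11 / 21.53 = 263 W/m².

q ≈ 263 W/m²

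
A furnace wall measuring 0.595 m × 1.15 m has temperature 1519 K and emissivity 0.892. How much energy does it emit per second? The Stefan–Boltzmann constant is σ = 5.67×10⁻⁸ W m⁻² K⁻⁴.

P ≈ 1.84×10^5 W

A = 0.595 × 1.15 = 0.684 m².
Stefan–Boltzmann: P = εσAT⁴ = 0.892 × 5.67×10⁻⁸ × 0.684 × (1519)⁴ = 0.892 × 5.67×10⁻⁸ × 0.684 × 5.32×10^12.
P = 1.84×10^5 W.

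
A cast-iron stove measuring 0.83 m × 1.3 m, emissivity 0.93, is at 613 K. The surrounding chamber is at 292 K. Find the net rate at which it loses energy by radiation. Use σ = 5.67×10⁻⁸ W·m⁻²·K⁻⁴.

A = 0.83 × 1.3 = 1.08 m².
Q = εσA(T⁴ − T_s⁴). T⁴ − T_s⁴ = (613)⁴ − (292)⁴ = 1.41×10^11 − 7.27×10^9 = 1.34×10^11 K⁴.
Q = 0.93 × 5.67×10⁻⁸ × 1.08 × 1.34×10^11 = 7620 W.

Q ≈ 7620 W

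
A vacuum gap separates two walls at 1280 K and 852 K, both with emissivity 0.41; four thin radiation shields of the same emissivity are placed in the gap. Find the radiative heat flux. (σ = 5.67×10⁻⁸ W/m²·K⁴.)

q ≈ 6310 W/m²

Each of the 5 gaps contributes resistance (2/ε − 1) = 2/0.41 − 1 = 3.878; total = 19.39.
q = σ(T₁⁴ − T₂⁴) / 19.39 = 5.67×10⁻⁸ × 2.16×10^12 / 19.39 = 6310 W/m².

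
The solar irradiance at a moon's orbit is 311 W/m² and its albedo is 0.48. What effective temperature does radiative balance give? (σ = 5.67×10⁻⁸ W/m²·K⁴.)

Power absorbed = (1−a)S·πR²; power emitted = 4πR²σT⁴. Equating and cancelling πR²:
T = ((1−a)S / 4σ)^(1/4) = (162 / (4 × 5.67×10⁻⁸))^(1/4) = (7.13×10^8)^(1/4).
T = 163 K.

T ≈ 163 K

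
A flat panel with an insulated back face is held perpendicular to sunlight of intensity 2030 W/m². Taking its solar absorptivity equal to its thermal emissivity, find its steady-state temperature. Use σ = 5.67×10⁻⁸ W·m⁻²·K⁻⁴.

Absorbed flux αS = emitted flux εσT⁴ (one radiating face); with α = ε, T = (S/σ)^(1/4).
T = (2030 / 5.67×10⁻⁸)^(1/4) = (3.58×10^10)^(1/4).
T = 435 K.

T ≈ 435 K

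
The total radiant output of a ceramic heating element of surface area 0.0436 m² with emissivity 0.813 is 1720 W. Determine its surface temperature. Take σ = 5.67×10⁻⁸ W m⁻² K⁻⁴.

T ≈ 962 K

From P = εσAT⁴, T = (P / εσA)^(1/4) = (1720 / (0.813 × 5.67×10⁻⁸ × 0.0436))^(1/4).
T = (8.56×10^11)^(1/4) = 962 K.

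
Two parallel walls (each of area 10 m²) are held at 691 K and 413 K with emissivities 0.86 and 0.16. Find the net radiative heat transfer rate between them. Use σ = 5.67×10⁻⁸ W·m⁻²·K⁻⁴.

Q ≈ 17600 W

For two large parallel gray plates, q = σ(T₁⁴ − T₂⁴) / (1/ε₁ + 1/ε₂ − 1).
1/ε₁ + 1/ε₂ − 1 = 1/0.86 + 1/0.16 − 1 = 6.413.
T₁⁴ − T₂⁴ = 2.28×10^11 − 2.91×10^10 = 1.99×10^11 K⁴.
q = 5.67×10⁻⁸ × 1.99×10^11 / 6.413 = 1760 W/m².
Q = q·A = 1760 × 10 = 17600 W.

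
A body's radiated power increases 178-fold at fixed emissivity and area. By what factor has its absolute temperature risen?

factor ≈ 3.65

P ∝ T⁴ ⇒ T ∝ P^(1/4), so T scales by (178)^(1/4) = 3.65.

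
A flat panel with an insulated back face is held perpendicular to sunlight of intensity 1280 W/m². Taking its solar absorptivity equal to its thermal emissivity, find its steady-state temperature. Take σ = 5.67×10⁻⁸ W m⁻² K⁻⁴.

T ≈ 388 K

Absorbed flux αS = emitted flux εσT⁴ (one radiating face); with α = ε, T = (S/σ)^(1/4).
T = (1280 / 5.67×10⁻⁸)^(1/4) = (2.26×10^10)^(1/4).
T = 388 K.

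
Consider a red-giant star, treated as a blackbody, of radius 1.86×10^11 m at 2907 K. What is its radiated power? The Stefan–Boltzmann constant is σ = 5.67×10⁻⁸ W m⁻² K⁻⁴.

A = 4πr² = 4π × (1.86×10^11)² = 4.35×10^23 m².
P = σAT⁴ = 5.67×10⁻⁸ × 4.35×10^23 × (2907)⁴ = 5.67×10⁻⁸ × 4.35×10^23 × 7.14×10^13.
P = 1.76×10^30 W.

P ≈ 1.76×10^30 W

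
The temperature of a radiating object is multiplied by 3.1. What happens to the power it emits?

P ∝ T⁴, so the power scales as (3.1)⁴ = 92.4.

factor ≈ 92.4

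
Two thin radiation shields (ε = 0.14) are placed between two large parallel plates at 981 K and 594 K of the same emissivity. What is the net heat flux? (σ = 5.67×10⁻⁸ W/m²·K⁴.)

q ≈ 1140 W/m²

Each of the 3 gaps contributes resistance (2/ε − 1) = 2/0.14 − 1 = 13.29; total = 39.86.
q = σ(T₁⁴ − T₂⁴) / 39.86 = 5.67×10⁻⁸ × 8.02×10^11 / 39.86 = 1140 W/m².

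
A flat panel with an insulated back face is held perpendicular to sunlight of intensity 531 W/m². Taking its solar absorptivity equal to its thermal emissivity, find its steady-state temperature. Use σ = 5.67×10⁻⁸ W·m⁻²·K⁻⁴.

T ≈ 311 K

Absorbed flux αS = emitted flux εσT⁴ (one radiating face); with α = ε, T = (S/σ)^(1/4).
T = (531 / 5.67×10⁻⁸)^(1/4) = (9.37×10^9)^(1/4).
T = 311 K.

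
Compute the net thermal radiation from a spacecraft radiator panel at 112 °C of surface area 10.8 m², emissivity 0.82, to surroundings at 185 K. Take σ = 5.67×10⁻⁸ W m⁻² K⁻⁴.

Q ≈ 10400 W

Convert: 112 °C = 385 K.
Q = εσA(T⁴ − T_s⁴). T⁴ − T_s⁴ = (385)⁴ − (185)⁴ = 2.20×10^10 − 1.17×10^9 = 2.08×10^10 K⁴.
Q = 0.82 × 5.67×10⁻⁸ × 10.8 × 2.08×10^10 = 10400 W.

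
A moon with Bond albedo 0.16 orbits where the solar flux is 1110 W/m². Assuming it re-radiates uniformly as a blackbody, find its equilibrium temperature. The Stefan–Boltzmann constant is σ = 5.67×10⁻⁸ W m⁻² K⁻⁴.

T ≈ 253 K

Power absorbed = (1−a)S·πR²; power emitted = 4πR²σT⁴. Equating and cancelling πR²:
T = ((1−a)S / 4σ)^(1/4) = (932 / (4 × 5.67×10⁻⁸))^(1/4) = (4.11×10^9)^(1/4).
T = 253 K.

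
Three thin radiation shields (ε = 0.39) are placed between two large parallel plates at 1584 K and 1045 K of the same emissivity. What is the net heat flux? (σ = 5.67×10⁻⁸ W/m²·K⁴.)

q ≈ 17500 W/m²

Each of the 4 gaps contributes resistance (2/ε − 1) = 2/0.39 − 1 = 4.128; total = 16.51.
q = σ(T₁⁴ − T₂⁴) / 16.51 = 5.67×10⁻⁸ × 5.10×10^12 / 16.51 = 17500 W/m².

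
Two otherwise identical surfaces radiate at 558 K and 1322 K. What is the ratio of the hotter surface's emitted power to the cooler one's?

ratio ≈ 31.5

P ∝ T⁴, so the ratio is (1322/558)⁴ = (2.369)⁴ = 31.5.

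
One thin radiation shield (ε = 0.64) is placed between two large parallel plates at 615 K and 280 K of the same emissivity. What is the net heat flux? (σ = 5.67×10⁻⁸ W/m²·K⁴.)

q ≈ 1830 W/m²

Each of the 2 gaps contributes resistance (2/ε − 1) = 2/0.64 − 1 = 2.125; total = 4.250.
q = σ(T₁⁴ − T₂⁴) / 4.250 = 5.67×10⁻⁸ × 1.37×10^11 / 4.250 = 1830 W/m².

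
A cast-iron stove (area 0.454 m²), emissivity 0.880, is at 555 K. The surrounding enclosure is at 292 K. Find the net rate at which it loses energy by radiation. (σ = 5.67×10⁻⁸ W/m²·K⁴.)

Q = εσA(T⁴ − T_s⁴). T⁴ − T_s⁴ = (555)⁴ − (292)⁴ = 9.49×10^10 − 7.27×10^9 = 8.76×10^10 K⁴.
Q = 0.880 × 5.67×10⁻⁸ × 0.454 × 8.76×10^10 = 1980 W.

Q ≈ 1980 W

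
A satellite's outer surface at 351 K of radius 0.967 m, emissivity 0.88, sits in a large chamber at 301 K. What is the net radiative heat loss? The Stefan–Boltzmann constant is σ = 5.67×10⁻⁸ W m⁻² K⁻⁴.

A = 4πr² = 4π × (0.967)² = 11.8 m².
Q = εσA(T⁴ − T_s⁴). T⁴ − T_s⁴ = (351)⁴ − (301)⁴ = 1.52×10^10 − 8.21×10^9 = 6.97×10^9 K⁴.
Q = 0.88 × 5.67×10⁻⁸ × 11.8 × 6.97×10^9 = 4090 W.

Q ≈ 4090 W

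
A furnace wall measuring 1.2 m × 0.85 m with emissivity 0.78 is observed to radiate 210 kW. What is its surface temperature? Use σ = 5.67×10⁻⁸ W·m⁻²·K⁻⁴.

A = 1.2 × 0.85 = 1.02 m².
From P = εσAT⁴, T = (P / εσA)^(1/4) = (2.10×10^5 / (0.78 × 5.67×10⁻⁸ × 1.02))^(1/4).
T = (4.66×10^12)^(1/4) = 1470 K.

T ≈ 1470 K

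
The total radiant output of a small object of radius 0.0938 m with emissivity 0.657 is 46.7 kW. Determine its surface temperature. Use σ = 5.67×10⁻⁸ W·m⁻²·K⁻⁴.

A = 4πr² = 4π × (0.0938)² = 0.111 m².
From P = εσAT⁴, T = (P / εσA)^(1/4) = (46700 / (0.657 × 5.67×10⁻⁸ × 0.111))^(1/4).
T = (1.13×10^13)^(1/4) = 1840 K.

T ≈ 1840 K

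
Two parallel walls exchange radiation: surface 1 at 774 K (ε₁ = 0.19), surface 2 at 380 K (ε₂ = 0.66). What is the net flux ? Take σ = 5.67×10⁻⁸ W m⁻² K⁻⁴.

For two large parallel gray plates, q = σ(T₁⁴ − T₂⁴) / (1/ε₁ + 1/ε₂ − 1).
1/ε₁ + 1/ε₂ − 1 = 1/0.19 + 1/0.66 − 1 = 5.778.
T₁⁴ − T₂⁴ = 3.59×10^11 − 2.09×10^10 = 3.38×10^11 K⁴.
q = 5.67×10⁻⁸ × 3.38×10^11 / 5.778 = 3320 W/m².

q ≈ 3320 W/m²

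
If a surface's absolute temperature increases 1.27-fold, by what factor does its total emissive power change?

P ∝ T⁴, so the power scales as (1.27)⁴ = 2.60.

factor ≈ 2.60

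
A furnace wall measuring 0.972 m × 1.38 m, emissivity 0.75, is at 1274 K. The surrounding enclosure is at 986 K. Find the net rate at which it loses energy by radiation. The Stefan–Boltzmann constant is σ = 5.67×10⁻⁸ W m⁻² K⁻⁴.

Q ≈ 96400 W

A = 0.972 × 1.38 = 1.34 m².
Q = εσA(T⁴ − T_s⁴). T⁴ − T_s⁴ = (1274)⁴ − (986)⁴ = 2.63×10^12 − 9.45×10^11 = 1.69×10^12 K⁴.
Q = 0.75 × 5.67×10⁻⁸ × 1.34 × 1.69×10^12 = 96400 W.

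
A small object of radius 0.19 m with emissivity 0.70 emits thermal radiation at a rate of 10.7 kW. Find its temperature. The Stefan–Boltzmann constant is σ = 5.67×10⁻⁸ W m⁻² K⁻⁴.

A = 4πr² = 4π × (0.19)² = 0.454 m².
From P = εσAT⁴, T = (P / εσA)^(1/4) = (10700 / (0.70 × 5.67×10⁻⁸ × 0.454))^(1/4).
T = (5.94×10^11)^(1/4) = 878 K.

T ≈ 878 K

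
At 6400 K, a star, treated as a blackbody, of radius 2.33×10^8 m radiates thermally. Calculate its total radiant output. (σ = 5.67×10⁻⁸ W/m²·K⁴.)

P ≈ 6.49×10^25 W

A = 4πr² = 4π × (2.33×10^8)² = 6.82×10^17 m².
P = σAT⁴ = 5.67×10⁻⁸ × 6.82×10^17 × (6400)⁴ = 5.67×10⁻⁸ × 6.82×10^17 × 1.68×10^15.
P = 6.49×10^25 W.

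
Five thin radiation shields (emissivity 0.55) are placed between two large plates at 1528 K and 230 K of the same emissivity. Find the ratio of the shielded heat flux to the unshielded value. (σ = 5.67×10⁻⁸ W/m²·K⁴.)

With N identical shields there are N+1 = 6 gaps in series, each with the same radiative resistance, so the flux falls to 1/(N+1) of its unshielded value.

ratio ≈ 0.167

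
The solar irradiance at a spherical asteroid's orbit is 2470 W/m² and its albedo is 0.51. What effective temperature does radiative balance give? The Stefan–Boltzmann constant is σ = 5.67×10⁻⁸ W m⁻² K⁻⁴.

Power absorbed = (1−a)S·πR²; power emitted = 4πR²σT⁴. Equating and cancelling πR²:
T = ((1−a)S / 4σ)^(1/4) = (1210 / (4 × 5.67×10⁻⁸))^(1/4) = (5.34×10^9)^(1/4).
T = 270 K.

T ≈ 270 K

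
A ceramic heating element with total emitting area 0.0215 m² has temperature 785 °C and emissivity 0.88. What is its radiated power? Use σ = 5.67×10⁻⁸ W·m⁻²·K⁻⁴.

P ≈ 1340 W

785 °C = 1058 K.
Stefan–Boltzmann: P = εσAT⁴ = 0.88 × 5.67×10⁻⁸ × 0.0215 × (1058)⁴ = 0.88 × 5.67×10⁻⁸ × 0.0215 × 1.25×10^12.
P = 1340 W.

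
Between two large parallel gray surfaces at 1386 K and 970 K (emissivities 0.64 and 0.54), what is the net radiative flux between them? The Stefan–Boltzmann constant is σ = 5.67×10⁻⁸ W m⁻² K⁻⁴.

q ≈ 65900 W/m²

For two large parallel gray plates, q = σ(T₁⁴ − T₂⁴) / (1/ε₁ + 1/ε₂ − 1).
1/ε₁ + 1/ε₂ − 1 = 1/0.64 + 1/0.54 − 1 = 2.414.
T₁⁴ − T₂⁴ = 3.69×10^12 − 8.85×10^11 = 2.80×10^12 K⁴.
q = 5.67×10⁻⁸ × 2.80×10^12 / 2.414 = 65900 W/m².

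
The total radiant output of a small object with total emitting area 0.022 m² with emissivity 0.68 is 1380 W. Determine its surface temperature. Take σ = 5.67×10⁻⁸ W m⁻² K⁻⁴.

T ≈ 1130 K

From P = εσAT⁴, T = (P / εσA)^(1/4) = (1380 / (0.68 × 5.67×10⁻⁸ × 0.0220))^(1/4).
T = (1.63×10^12)^(1/4) = 1130 K.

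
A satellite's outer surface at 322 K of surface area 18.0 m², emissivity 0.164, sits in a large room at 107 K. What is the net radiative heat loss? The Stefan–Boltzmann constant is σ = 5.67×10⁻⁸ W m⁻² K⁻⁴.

Q = εσA(T⁴ − T_s⁴). T⁴ − T_s⁴ = (322)⁴ − (107)⁴ = 1.08×10^10 − 1.31×10^8 = 1.06×10^10 K⁴.
Q = 0.164 × 5.67×10⁻⁸ × 18.0 × 1.06×10^10 = 1780 W.

Q ≈ 1780 W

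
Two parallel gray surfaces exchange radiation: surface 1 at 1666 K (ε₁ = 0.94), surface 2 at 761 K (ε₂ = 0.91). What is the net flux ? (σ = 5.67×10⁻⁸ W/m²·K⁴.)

q ≈ 3.59×10^5 W/m²

For two large parallel gray plates, q = σ(T₁⁴ − T₂⁴) / (1/ε₁ + 1/ε₂ − 1).
1/ε₁ + 1/ε₂ − 1 = 1/0.94 + 1/0.91 − 1 = 1.163.
T₁⁴ − T₂⁴ = 7.70×10^12 − 3.35×10^11 = 7.37×10^12 K⁴.
q = 5.67×10⁻⁸ × 7.37×10^12 / 1.163 = 3.59×10^5 W/m².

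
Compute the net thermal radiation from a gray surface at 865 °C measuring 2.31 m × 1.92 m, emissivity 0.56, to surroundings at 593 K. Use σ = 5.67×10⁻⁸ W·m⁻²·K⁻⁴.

A = 2.31 × 1.92 = 4.44 m².
Convert: 865 °C = 1138 K.
Q = εσA(T⁴ − T_s⁴). T⁴ − T_s⁴ = (1138)⁴ − (593)⁴ = 1.68×10^12 − 1.24×10^11 = 1.55×10^12 K⁴.
Q = 0.56 × 5.67×10⁻⁸ × 4.44 × 1.55×10^12 = 2.19×10^5 W.

Q ≈ 2.19×10^5 W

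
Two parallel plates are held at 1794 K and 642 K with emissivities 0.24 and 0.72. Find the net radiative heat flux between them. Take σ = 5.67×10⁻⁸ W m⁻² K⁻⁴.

q ≈ 1.27×10^5 W/m²

For two large parallel gray plates, q = σ(T₁⁴ − T₂⁴) / (1/ε₁ + 1/ε₂ − 1).
1/ε₁ + 1/ε₂ − 1 = 1/0.24 + 1/0.72 − 1 = 4.556.
T₁⁴ − T₂⁴ = 1.04×10^13 − 1.70×10^11 = 1.02×10^13 K⁴.
q = 5.67×10⁻⁸ × 1.02×10^13 / 4.556 = 1.27×10^5 W/m².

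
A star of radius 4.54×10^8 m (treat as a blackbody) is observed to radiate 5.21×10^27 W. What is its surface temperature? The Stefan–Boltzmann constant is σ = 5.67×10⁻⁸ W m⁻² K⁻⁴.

T ≈ 13700 K

A = 4πr² = 4π × (4.54×10^8)² = 2.59×10^18 m².
From P = σAT⁴, T = (P / σA)^(1/4) = (5.21×10^27 / (5.67×10⁻⁸ × 2.59×10^18))^(1/4).
T = (3.55×10^16)^(1/4) = 13700 K.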